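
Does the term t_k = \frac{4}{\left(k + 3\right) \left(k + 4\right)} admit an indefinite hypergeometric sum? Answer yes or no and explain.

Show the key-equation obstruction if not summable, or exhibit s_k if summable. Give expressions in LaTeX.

Yes. s_k = \frac{4 k}{3 \left(k + 3\right)}.

Compute t_(k+1)/t_k: get (k + 3)/(k + 5).
Normal form (A,B,C) = (k + 3, k + 5, 1).
Need (k + 3)·f(k+1) − (k + 4)·f(k) = 1.
d = 1 from the (1,1,0) case.
Solve for f: f(k) = k/3 (degree 1 ≤ 1).
Then R = B(k−1)f/C = k*(k + 4)/3, so s_k = R(k)·t_k = 4*k/(3*(k + 3)).
s_(k+1) − s_k = 4/(k**2 + 7*k + 12) = t_k.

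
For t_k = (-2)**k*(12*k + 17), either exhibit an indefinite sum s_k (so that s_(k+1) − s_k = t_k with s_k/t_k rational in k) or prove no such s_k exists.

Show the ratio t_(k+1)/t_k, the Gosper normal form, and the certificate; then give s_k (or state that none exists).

s_k = (-2)**k*(-4*k - 3)

Step 1: r(k) = 2*(-12*k - 29)/(12*k + 17).
So A=-2 and B=1, with C=k + 17/12.
Need (-2)·f(k+1) − (1)·f(k) = k + 17/12.
d = 1 from the (0,0,1) case.
Solve for f: f(k) = -(4*k + 3)/12 (degree 1 ≤ 1).
Get s_k = R·t_k = (-2)**k*(-4*k - 3) with R(k) = B(k−1)f(k)/C(k) = -(4*k + 3)/(12*k + 17).
s_(k+1) − s_k = (-2)**k*(12*k + 17) = t_k.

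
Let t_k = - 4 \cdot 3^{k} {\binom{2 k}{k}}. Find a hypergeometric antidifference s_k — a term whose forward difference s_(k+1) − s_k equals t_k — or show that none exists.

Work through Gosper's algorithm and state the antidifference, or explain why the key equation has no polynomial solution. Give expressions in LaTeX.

none (Gosper's algorithm certifies no s_k)

Compute t_(k+1)/t_k: get 6*(2*k + 1)/(k + 1).
Take A(k)=12*k + 6, B(k)=k + 1, C(k)=1.
f must satisfy (12*k + 6)·f(k+1) − (k)·f(k) = 1.
deg f ≤ -1 (via 1,1,0).
deg f ≤ -1 is impossible — no certificate.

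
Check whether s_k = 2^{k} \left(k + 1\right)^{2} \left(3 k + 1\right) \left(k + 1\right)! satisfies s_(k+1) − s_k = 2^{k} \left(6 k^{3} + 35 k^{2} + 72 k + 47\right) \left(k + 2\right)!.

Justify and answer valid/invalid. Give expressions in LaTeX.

s_(k+1) = 2**(k + 1)*(k + 2)**2*(3*k + 4)*factorial(k + 2)
s_(k+1) − s_k = 2**k*(6*k**4 + 41*k**3 + 113*k**2 + 139*k + 63)*factorial(k + 1)
(s_(k+1) − s_k) − t_k = -2**k*(6*k**3 + 29*k**2 + 52*k + 31)*factorial(k + 1)

Invalid: residual - 2^{k} \left(6 k^{3} + 29 k^{2} + 52 k + 31\right) \left(k + 1\right)! ≠ 0.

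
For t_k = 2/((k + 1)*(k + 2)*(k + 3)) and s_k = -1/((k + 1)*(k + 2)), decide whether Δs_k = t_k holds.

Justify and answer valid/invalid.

s_(k+1) = -1/((k + 2)*(k + 3))
s_(k+1) − s_k = 2/(k**3 + 6*k**2 + 11*k + 6)
(s_(k+1) − s_k) − t_k = 0

Valid: the claim telescopes to t_k.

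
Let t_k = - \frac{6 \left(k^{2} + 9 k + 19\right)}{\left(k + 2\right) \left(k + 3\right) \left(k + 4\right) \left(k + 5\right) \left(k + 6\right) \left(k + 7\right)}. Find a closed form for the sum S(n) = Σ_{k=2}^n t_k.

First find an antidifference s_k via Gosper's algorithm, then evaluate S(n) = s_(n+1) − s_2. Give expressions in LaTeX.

S(n) = \frac{- n^{3} - 15 n^{2} - 71 n + 87}{96 \left(n^{3} + 15 n^{2} + 71 n + 105\right)}

Compute t_(k+1)/t_k: get (k + 2)*(9*k + (k + 1)**2 + 28)/((k + 8)*(k**2 + 9*k + 19)).
A = k + 2, B = k + 8, C = k**2 + 9*k + 19.
Key eq: (k + 2)·f(k+1) = (k + 7)·f(k) + (k**2 + 9*k + 19).
d = 5 from the (1,1,2) case.
Match coefficients ⇒ f(k) = k*(k + 3)*(k + 5)*(k**2 + 12*k + 44)/144.
Then R = B(k−1)f/C = k*(k + 3)*(k + 5)*(k + 7)*(k**2 + 12*k + 44)/(144*(k**2 + 9*k + 19)), so s_k = R(k)·t_k = k*(-k**2 - 12*k - 44)/(24*(k**3 + 12*k**2 + 44*k + 48)).
Verify: 6*(-k**2 - 9*k - 19)/(k**6 + 27*k**5 + 295*k**4 + 1665*k**3 + 5104*k**2 + 8028*k + 5040) matches t_k.
Σ_(k=2)^n t_k = s_(n+1) − s_(2) = ((-n**3 - 15*n**2 - 71*n - 57)/(24*(n**3 + 15*n**2 + 71*n + 105))) − (-1/32), i.e. (-n**3 - 15*n**2 - 71*n + 87)/(96*(n**3 + 15*n**2 + 71*n + 105)).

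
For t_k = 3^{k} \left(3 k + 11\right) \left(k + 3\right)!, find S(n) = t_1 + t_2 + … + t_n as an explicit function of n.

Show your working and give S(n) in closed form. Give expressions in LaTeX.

Ratio r(k) = 3*(k + 4)*(3*k + 14)/(3*k + 11).
Take A(k)=3*k + 12, B(k)=1, C(k)=k + 11/3.
Solve (3*k + 12)·f(k+1) − (1)·f(k) = k + 11/3.
Degrees (1,0,1) ⇒ d ≤ 0.
Coefficient equations give f(k) = 1/3.
So s_k = (B(k−1)f/C)·t_k = (1/(3*k + 11))·t_k = 3**k*factorial(k + 3).
Check: Δs_k = 3**k*(3*k + 11)*factorial(k + 3). ✓
Evaluate: s_(n+1) = 3**(n + 1)*factorial(n + 4); subtract s_(1) = 72 ⇒ S(n) = 3*3**n*factorial(n + 4) - 72.

S(n) = 3 \cdot 3^{n} \left(n + 4\right)! - 72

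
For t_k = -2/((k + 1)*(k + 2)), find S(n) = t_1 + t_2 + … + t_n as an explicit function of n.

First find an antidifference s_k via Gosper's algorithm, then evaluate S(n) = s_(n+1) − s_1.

Ratio r(k) = (k + 1)/(k + 3).
Take A(k)=k + 1, B(k)=k + 3, C(k)=1.
Set up (k + 1)·f(k+1) − (k + 2)·f(k) − (1) = 0.
Bound: deg f ≤ 1.
Solving with deg f ≤ 1: f(k) = k.
Then R = B(k−1)f/C = k*(k + 2), so s_k = R(k)·t_k = -2*k/(k + 1).
Check: Δs_k = -2/(k**2 + 3*k + 2). ✓
Telescope: S(n) = s_(n+1) − s_(1) = 2*(-n - 1)/(n + 2) − (-1) = -n/(n + 2).

S(n) = -n/(n + 2)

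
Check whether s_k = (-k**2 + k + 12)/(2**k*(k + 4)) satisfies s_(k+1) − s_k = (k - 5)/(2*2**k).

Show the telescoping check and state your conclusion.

s_(k+1) = (-k**2 - k + 12)/(2*2**k*(k + 5))
s_(k+1) − s_k = (k**3 + 3*k**2 - 26*k - 72)/(2*2**k*(k**2 + 9*k + 20))
(s_(k+1) − s_k) − t_k = (-k**2 - k + 28)/(2*2**k*(k**2 + 9*k + 20))

Invalid: residual (-k**2 - k + 28)/(2*2**k*(k**2 + 9*k + 20)) ≠ 0.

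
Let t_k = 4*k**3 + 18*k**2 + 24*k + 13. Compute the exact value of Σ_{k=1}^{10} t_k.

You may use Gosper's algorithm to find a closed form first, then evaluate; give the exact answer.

Σ = 20480

Compute t_(k+1)/t_k: get (4*k**3 + 30*k**2 + 72*k + 59)/(4*k**3 + 18*k**2 + 24*k + 13).
Take A(k)=1, B(k)=1, C(k)=k**3 + 9*k**2/2 + 6*k + 13/4.
Need (1)·f(k+1) − (1)·f(k) = k**3 + 9*k**2/2 + 6*k + 13/4.
Bound: deg f ≤ 4.
Solving with deg f ≤ 4: f(k) = k*(k**3 + 4*k**2 + 4*k + 4)/4.
Certificate R = B(k−1)f/C = k*(k**3 + 4*k**2 + 4*k + 4)/(4*k**3 + 18*k**2 + 24*k + 13) gives s_k = k*(k**3 + 4*k**2 + 4*k + 4).
Δs = 4*k**3 + 18*k**2 + 24*k + 13, as required.
Sum = s_(11) − s_(1); s_(11) = 20493, s_(1) = 13 ⇒ 20480.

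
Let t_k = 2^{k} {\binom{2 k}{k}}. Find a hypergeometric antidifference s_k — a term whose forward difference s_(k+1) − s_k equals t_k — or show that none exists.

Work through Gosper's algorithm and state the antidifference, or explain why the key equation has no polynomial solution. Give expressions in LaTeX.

no hypergeometric antidifference exists

Step 1: r(k) = 4*(2*k + 1)/(k + 1).
Factor: A=8*k + 4; B=k + 1; C=1.
Set up (8*k + 4)·f(k+1) − (k)·f(k) − (1) = 0.
From deg A=1, deg B=1, deg C=0: d=-1.
Negative degree bound (-1): no f exists, t_k not Gosper-summable.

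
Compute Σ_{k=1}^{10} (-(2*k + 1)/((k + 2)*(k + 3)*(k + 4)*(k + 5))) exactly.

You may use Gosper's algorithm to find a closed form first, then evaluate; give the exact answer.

r(k) = (k + 2)*(2*k + 3)/((k + 6)*(2*k + 1)) after simplifying.
Normal form (A,B,C) = (k + 2, k + 6, k + 1/2).
Key eq: (k + 2)·f(k+1) = (k + 5)·f(k) + (k + 1/2).
Degrees (1,1,1) ⇒ d ≤ 3.
Match coefficients ⇒ f(k) = k*(k**2 + 9*k + 2)/48.
Get s_k = R·t_k = k*(-k**2 - 9*k - 2)/(24*(k + 2)*(k + 3)*(k + 4)) with R(k) = B(k−1)f(k)/C(k) = k*(k + 5)*(k**2 + 9*k + 2)/(24*(2*k + 1)).
Check: Δs_k = (-2*k - 1)/(k**4 + 14*k**3 + 71*k**2 + 154*k + 120). ✓
Telescoping: Σ = s_(11) − s_(1) = -407/10920 − (-1/120) = -79/2730.

Σ = -79/2730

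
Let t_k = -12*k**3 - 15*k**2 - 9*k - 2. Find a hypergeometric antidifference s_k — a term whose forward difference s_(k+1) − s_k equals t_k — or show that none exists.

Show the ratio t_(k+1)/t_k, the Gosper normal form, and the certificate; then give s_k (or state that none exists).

t_(k+1)/t_k = (12*k**3 + 51*k**2 + 75*k + 38)/(12*k**3 + 15*k**2 + 9*k + 2).
Factor: A=1; B=1; C=k**3 + 5*k**2/4 + 3*k/4 + 1/6.
Key eq: (1)·f(k+1) = (1)·f(k) + (k**3 + 5*k**2/4 + 3*k/4 + 1/6).
d = 4 from the (0,0,3) case.
Match coefficients ⇒ f(k) = k**3*(3*k - 1)/12.
Then R = B(k−1)f/C = k**3*(3*k - 1)/(12*k**3 + 15*k**2 + 9*k + 2), so s_k = R(k)·t_k = k**3*(1 - 3*k).
Δs = -12*k**3 - 15*k**2 - 9*k - 2, as required.

s_k = k**3*(1 - 3*k)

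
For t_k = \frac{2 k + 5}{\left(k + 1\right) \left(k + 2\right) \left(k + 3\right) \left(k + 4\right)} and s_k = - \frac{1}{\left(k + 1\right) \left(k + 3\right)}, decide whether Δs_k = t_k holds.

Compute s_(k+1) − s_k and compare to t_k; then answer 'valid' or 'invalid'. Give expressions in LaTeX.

s_(k+1) = -1/((k + 2)*(k + 4))
s_(k+1) − s_k = (2*k + 5)/(k**4 + 10*k**3 + 35*k**2 + 50*k + 24)
(s_(k+1) − s_k) − t_k = 0

Valid: the claim telescopes to t_k.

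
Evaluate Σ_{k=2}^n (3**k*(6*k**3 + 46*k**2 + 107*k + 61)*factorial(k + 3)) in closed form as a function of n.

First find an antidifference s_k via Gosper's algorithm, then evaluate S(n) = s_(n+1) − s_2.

t_(k+1)/t_k = 3*(6*k**4 + 88*k**3 + 473*k**2 + 1088*k + 880)/(6*k**3 + 46*k**2 + 107*k + 61).
Normal form (A,B,C) = (3*k + 12, 1, k**3 + 23*k**2/3 + 107*k/6 + 61/6).
Solve (3*k + 12)·f(k+1) − (1)·f(k) = k**3 + 23*k**2/3 + 107*k/6 + 61/6.
Degrees (1,0,3) ⇒ d ≤ 2.
Match coefficients ⇒ f(k) = (2*k**2 + 4*k - 1)/6.
So s_k = (B(k−1)f/C)·t_k = ((2*k**2 + 4*k - 1)/(6*k**3 + 46*k**2 + 107*k + 61))·t_k = 3**k*(2*k**2 + 4*k - 1)*factorial(k + 3).
Verify: 3**k*(6*k**3 + 46*k**2 + 107*k + 61)*factorial(k + 3) matches t_k.
Telescope: S(n) = s_(n+1) − s_(2) = 3**(n + 1)*(2*n**2 + 8*n + 5)*factorial(n + 4) − (16200) = 6*3**n*n**2*factorial(n + 4) + 24*3**n*n*factorial(n + 4) + 15*3**n*factorial(n + 4) - 16200.

S(n) = 6*3**n*n**2*factorial(n + 4) + 24*3**n*n*factorial(n + 4) + 15*3**n*factorial(n + 4) - 16200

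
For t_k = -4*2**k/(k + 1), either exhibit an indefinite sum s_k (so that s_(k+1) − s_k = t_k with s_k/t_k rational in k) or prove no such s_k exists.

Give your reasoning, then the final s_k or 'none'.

none — t_k is not Gosper-summable

Compute t_(k+1)/t_k: get 2*(k + 1)/(k + 2).
Normal form (A,B,C) = (2*k + 2, k + 2, 1).
Key eq: (2*k + 2)·f(k+1) = (k + 1)·f(k) + (1).
Bound: deg f ≤ -1.
Bound -1 < 0, so the key equation has no polynomial solution.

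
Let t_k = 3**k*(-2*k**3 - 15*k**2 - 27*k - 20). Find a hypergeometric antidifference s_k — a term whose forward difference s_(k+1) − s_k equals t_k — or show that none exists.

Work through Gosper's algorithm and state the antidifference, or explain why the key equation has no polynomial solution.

s_k = 3**k*(-k**3 - 3*k**2 - 4)

r(k) = 3*(2*k**3 + 21*k**2 + 63*k + 64)/(2*k**3 + 15*k**2 + 27*k + 20) after simplifying.
So A=3 and B=1, with C=k**3 + 15*k**2/2 + 27*k/2 + 10.
f must satisfy (3)·f(k+1) − (1)·f(k) = k**3 + 15*k**2/2 + 27*k/2 + 10.
Degrees (0,0,3) ⇒ d ≤ 3.
Solving with deg f ≤ 3: f(k) = (k**3 + 3*k**2 + 4)/2.
Certificate R = B(k−1)f/C = (k**3 + 3*k**2 + 4)/(2*k**3 + 15*k**2 + 27*k + 20) gives s_k = 3**k*(-k**3 - 3*k**2 - 4).
s_(k+1) − s_k = 3**k*(-2*k**3 - 15*k**2 - 27*k - 20) = t_k.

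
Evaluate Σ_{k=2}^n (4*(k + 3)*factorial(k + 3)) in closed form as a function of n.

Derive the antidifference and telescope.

S(n) = 4*factorial(n + 4) - 480

Step 1: r(k) = (k + 4)**2/(k + 3).
A = k + 4, B = 1, C = k + 3.
Set up (k + 4)·f(k+1) − (1)·f(k) − (k + 3) = 0.
deg f ≤ 0 (via 1,0,1).
A polynomial solution: f(k) = 1.
R(k) = B(k−1)·f(k)/C(k) = 1/(k + 3); s_k = R·t_k = 4*factorial(k + 3).
s_(k+1) − s_k = 4*(k + 3)*factorial(k + 3) = t_k.
Evaluate: s_(n+1) = 4*factorial(n + 4); subtract s_(2) = 480 ⇒ S(n) = 4*factorial(n + 4) - 480.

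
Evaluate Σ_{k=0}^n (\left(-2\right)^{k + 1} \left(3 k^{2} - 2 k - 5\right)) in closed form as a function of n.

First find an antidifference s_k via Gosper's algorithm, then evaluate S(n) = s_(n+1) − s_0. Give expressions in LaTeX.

S(n) = - 4 \left(-2\right)^{n} n^{2} + 8 \left(-2\right)^{n} + 2

Step 1: r(k) = 2*(-3*k**2 - 4*k + 4)/(3*k**2 - 2*k - 5).
Take A(k)=-2, B(k)=1, C(k)=k**2 - 2*k/3 - 5/3.
f must satisfy (-2)·f(k+1) − (1)·f(k) = k**2 - 2*k/3 - 5/3.
deg f ≤ 2 (via 0,0,2).
Solve for f: f(k) = -(k**2 - 2*k - 1)/3 (degree 2 ≤ 2).
Certificate R = B(k−1)f/C = -(k**2 - 2*k - 1)/((k + 1)*(3*k - 5)) gives s_k = (-2)**(k + 1)*(-k**2 + 2*k + 1).
Verify: (-2)**(k + 1)*(3*k**2 - 2*k - 5) matches t_k.
Σ_(k=0)^n t_k = s_(n+1) − s_(0) = ((-2)**(n + 2)*(2 - n**2)) − (-2), i.e. -4*(-2)**n*n**2 + 8*(-2)**n + 2.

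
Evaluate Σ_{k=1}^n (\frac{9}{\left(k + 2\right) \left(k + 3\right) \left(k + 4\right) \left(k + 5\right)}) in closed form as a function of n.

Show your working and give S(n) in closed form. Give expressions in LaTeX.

Compute t_(k+1)/t_k: get (k + 2)/(k + 6).
Gosper form: A/B · C(k+1)/C(k) with A=k + 2, B=k + 6, C=1.
Need (k + 2)·f(k+1) − (k + 5)·f(k) = 1.
d = 3 from the (1,1,0) case.
Solving with deg f ≤ 3: f(k) = k*(k**2 + 9*k + 26)/72.
So s_k = (B(k−1)f/C)·t_k = (k*(k + 5)*(k**2 + 9*k + 26)/72)·t_k = k*(k**2 + 9*k + 26)/(8*(k + 2)*(k + 3)*(k + 4)).
Δs = 9/(k**4 + 14*k**3 + 71*k**2 + 154*k + 120), as required.
Σ_(k=1)^n t_k = s_(n+1) − s_(1) = ((n**3 + 12*n**2 + 47*n + 36)/(8*(n**3 + 12*n**2 + 47*n + 60))) − (3/40), i.e. n*(n**2 + 12*n + 47)/(20*(n**3 + 12*n**2 + 47*n + 60)).

S(n) = \frac{n \left(n^{2} + 12 n + 47\right)}{20 \left(n^{3} + 12 n^{2} + 47 n + 60\right)}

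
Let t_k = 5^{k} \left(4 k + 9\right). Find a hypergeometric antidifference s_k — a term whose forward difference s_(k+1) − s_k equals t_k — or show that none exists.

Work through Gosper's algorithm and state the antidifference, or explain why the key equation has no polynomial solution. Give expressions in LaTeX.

s_k = 5^{k} \left(k + 1\right)

Ratio r(k) = 5*(4*k + 13)/(4*k + 9).
Normal form (A,B,C) = (5, 1, k + 9/4).
Key eq: (5)·f(k+1) = (1)·f(k) + (k + 9/4).
Degrees (0,0,1) ⇒ d ≤ 1.
Coefficient equations give f(k) = (k + 1)/4.
Get s_k = R·t_k = 5**k*(k + 1) with R(k) = B(k−1)f(k)/C(k) = (k + 1)/(4*k + 9).
Check: Δs_k = 5**k*(4*k + 9). ✓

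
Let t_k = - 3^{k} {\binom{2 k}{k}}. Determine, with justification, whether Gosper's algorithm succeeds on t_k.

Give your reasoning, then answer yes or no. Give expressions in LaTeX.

t_(k+1)/t_k = 6*(2*k + 1)/(k + 1).
Factor: A=12*k + 6; B=k + 1; C=1.
Set up (12*k + 6)·f(k+1) − (k)·f(k) − (1) = 0.
Bound: deg f ≤ -1.
deg f ≤ -1 is impossible — no certificate.

No — negative degree bound, so no certificate f.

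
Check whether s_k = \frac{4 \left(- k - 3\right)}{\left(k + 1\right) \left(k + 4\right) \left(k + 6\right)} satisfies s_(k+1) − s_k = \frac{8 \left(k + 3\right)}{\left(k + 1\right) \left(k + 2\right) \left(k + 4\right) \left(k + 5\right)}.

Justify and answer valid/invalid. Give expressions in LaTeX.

s_(k+1) = 4*(-k - 4)/((k + 2)*(k + 5)*(k + 7))
s_(k+1) − s_k = 4*(2*k**3 + 23*k**2 + 87*k + 114)/(k**6 + 25*k**5 + 247*k**4 + 1219*k**3 + 3112*k**2 + 3796*k + 1680)
(s_(k+1) − s_k) − t_k = 12*(-3*k**2 - 25*k - 46)/(k**6 + 25*k**5 + 247*k**4 + 1219*k**3 + 3112*k**2 + 3796*k + 1680)

Invalid: residual \frac{12 \left(- 3 k^{2} - 25 k - 46\right)}{k^{6} + 25 k^{5} + 247 k^{4} + 1219 k^{3} + 3112 k^{2} + 3796 k + 1680} ≠ 0.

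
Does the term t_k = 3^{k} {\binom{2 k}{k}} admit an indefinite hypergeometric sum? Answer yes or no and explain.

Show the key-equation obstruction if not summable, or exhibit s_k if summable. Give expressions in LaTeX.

No; the degree bound rules out any f.

t_(k+1)/t_k = 6*(2*k + 1)/(k + 1).
So A=12*k + 6 and B=k + 1, with C=1.
Solve (12*k + 6)·f(k+1) − (k)·f(k) = 1.
deg f ≤ -1 (via 1,1,0).
d = -1 < 0 ⇒ no nonzero polynomial f; not summable.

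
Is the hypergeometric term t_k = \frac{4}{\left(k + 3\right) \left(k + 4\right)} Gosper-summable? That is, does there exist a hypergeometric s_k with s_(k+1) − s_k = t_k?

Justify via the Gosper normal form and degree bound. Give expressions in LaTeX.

Yes. s_k = \frac{4 k}{3 \left(k + 3\right)}.

r(k) = (k + 3)/(k + 5) after simplifying.
Normal form (A,B,C) = (k + 3, k + 5, 1).
Set up (k + 3)·f(k+1) − (k + 4)·f(k) − (1) = 0.
d = 1 from the (1,1,0) case.
Solving with deg f ≤ 1: f(k) = k/3.
Certificate R = B(k−1)f/C = k*(k + 4)/3 gives s_k = 4*k/(3*(k + 3)).
Verify: 4/(k**2 + 7*k + 12) matches t_k.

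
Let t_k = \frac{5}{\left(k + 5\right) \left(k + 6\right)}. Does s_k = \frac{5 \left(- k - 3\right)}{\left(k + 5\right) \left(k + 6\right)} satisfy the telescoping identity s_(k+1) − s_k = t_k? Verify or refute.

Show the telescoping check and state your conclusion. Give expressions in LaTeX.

Invalid: residual - \frac{30}{k^{3} + 18 k^{2} + 107 k + 210} ≠ 0.

s_(k+1) = 5*(-k - 4)/((k + 6)*(k + 7))
s_(k+1) − s_k = 5*(k + 1)/(k**3 + 18*k**2 + 107*k + 210)
(s_(k+1) − s_k) − t_k = -30/(k**3 + 18*k**2 + 107*k + 210)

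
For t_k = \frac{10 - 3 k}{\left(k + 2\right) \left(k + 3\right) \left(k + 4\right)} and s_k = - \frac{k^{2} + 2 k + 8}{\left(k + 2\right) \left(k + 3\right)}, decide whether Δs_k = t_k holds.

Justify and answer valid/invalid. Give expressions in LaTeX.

Valid — Δs_k = t_k.

s_(k+1) = (-2*k - (k + 1)**2 - 10)/((k + 3)*(k + 4))
s_(k+1) − s_k = (10 - 3*k)/(k**3 + 9*k**2 + 26*k + 24)
(s_(k+1) − s_k) − t_k = 0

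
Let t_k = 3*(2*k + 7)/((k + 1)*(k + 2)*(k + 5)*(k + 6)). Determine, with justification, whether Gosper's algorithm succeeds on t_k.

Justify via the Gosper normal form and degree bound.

r(k) = (k + 1)*(k + 5)*(2*k + 9)/((k + 3)*(k + 7)*(2*k + 7)) after simplifying.
A = k + 1, B = k + 7, C = k**3 + 21*k**2/2 + 73*k/2 + 42.
Set up (k + 1)·f(k+1) − (k + 6)·f(k) − (k**3 + 21*k**2/2 + 73*k/2 + 42) = 0.
d = 5 from the (1,1,3) case.
Match coefficients ⇒ f(k) = k*(k + 2)*(k + 3)*(k + 4)*(k + 6)/10.
Then R = B(k−1)f/C = k*(k + 2)*(k + 6)**2/(5*(2*k + 7)), so s_k = R(k)·t_k = 3*k*(k + 6)/(5*(k**2 + 6*k + 5)).
Δs = 3*(2*k + 7)/(k**4 + 14*k**3 + 65*k**2 + 112*k + 60), as required.

Yes. s_k = 3*k*(k + 6)/(5*(k**2 + 6*k + 5)).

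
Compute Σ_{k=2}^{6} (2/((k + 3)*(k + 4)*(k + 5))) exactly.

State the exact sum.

Σ = 4/165

Ratio r(k) = (k + 3)/(k + 6).
Factor: A=k + 3; B=k + 6; C=1.
Solve (k + 3)·f(k+1) − (k + 5)·f(k) = 1.
deg f ≤ 2 (via 1,1,0).
Solve for f: f(k) = k*(k + 7)/24 (degree 2 ≤ 2).
Get s_k = R·t_k = k*(k + 7)/(12*(k + 3)*(k + 4)) with R(k) = B(k−1)f(k)/C(k) = k*(k + 5)*(k + 7)/24.
Check: Δs_k = 2/(k**3 + 12*k**2 + 47*k + 60). ✓
Telescoping: Σ = s_(7) − s_(2) = 49/660 − (1/20) = 4/165.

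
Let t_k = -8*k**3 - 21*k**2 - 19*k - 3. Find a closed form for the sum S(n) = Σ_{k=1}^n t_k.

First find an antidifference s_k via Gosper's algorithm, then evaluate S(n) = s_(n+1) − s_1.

S(n) = n*(-2*n**3 - 11*n**2 - 22*n - 16)

r(k) = (8*k**3 + 45*k**2 + 85*k + 51)/(8*k**3 + 21*k**2 + 19*k + 3) after simplifying.
So A=1 and B=1, with C=k**3 + 21*k**2/8 + 19*k/8 + 3/8.
Key eq: (1)·f(k+1) = (1)·f(k) + (k**3 + 21*k**2/8 + 19*k/8 + 3/8).
Degrees (0,0,3) ⇒ d ≤ 4.
Coefficient equations give f(k) = k*(2*k**3 + 3*k**2 + k - 3)/8.
Get s_k = R·t_k = k*(-2*k**3 - 3*k**2 - k + 3) with R(k) = B(k−1)f(k)/C(k) = k*(2*k**3 + 3*k**2 + k - 3)/(8*k**3 + 21*k**2 + 19*k + 3).
Check: Δs_k = -8*k**3 - 21*k**2 - 19*k - 3. ✓
Σ_(k=1)^n t_k = s_(n+1) − s_(1) = (-2*n**4 - 11*n**3 - 22*n**2 - 16*n - 3) − (-3), i.e. n*(-2*n**3 - 11*n**2 - 22*n - 16).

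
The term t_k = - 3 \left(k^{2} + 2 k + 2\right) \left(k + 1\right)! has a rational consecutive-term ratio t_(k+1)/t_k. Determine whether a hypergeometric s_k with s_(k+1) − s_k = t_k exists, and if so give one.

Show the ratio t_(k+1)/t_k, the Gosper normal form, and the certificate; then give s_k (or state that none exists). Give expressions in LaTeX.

t_(k+1)/t_k = (k + 2)*(2*k + (k + 1)**2 + 4)/(k**2 + 2*k + 2).
Normal form (A,B,C) = (k + 2, 1, k**2 + 2*k + 2).
f must satisfy (k + 2)·f(k+1) − (1)·f(k) = k**2 + 2*k + 2.
Degrees (1,0,2) ⇒ d ≤ 1.
Match coefficients ⇒ f(k) = k.
Certificate R = B(k−1)f/C = k/(k**2 + 2*k + 2) gives s_k = -3*k*factorial(k + 1).
Verify: -3*(k**2 + 2*k + 2)*factorial(k + 1) matches t_k.

s_k = - 3 k \left(k + 1\right)!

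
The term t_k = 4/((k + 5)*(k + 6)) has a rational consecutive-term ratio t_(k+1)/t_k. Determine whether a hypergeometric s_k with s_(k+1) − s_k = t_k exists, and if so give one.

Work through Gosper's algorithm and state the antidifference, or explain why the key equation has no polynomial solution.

s_k = 4*k/(5*(k + 5))

t_(k+1)/t_k = (k + 5)/(k + 7).
A = k + 5, B = k + 7, C = 1.
Key eq: (k + 5)·f(k+1) = (k + 6)·f(k) + (1).
deg f ≤ 1 (via 1,1,0).
Solving with deg f ≤ 1: f(k) = k/5.
Then R = B(k−1)f/C = k*(k + 6)/5, so s_k = R(k)·t_k = 4*k/(5*(k + 5)).
Verify: 4/(k**2 + 11*k + 30) matches t_k.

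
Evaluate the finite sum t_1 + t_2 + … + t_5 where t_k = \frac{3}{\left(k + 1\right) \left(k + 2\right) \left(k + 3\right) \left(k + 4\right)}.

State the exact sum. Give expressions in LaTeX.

Σ = 5/126

Ratio r(k) = (k + 1)/(k + 5).
Gosper form: A/B · C(k+1)/C(k) with A=k + 1, B=k + 5, C=1.
f must satisfy (k + 1)·f(k+1) − (k + 4)·f(k) = 1.
d = 3 from the (1,1,0) case.
Solving with deg f ≤ 3: f(k) = k*(k**2 + 6*k + 11)/18.
Get s_k = R·t_k = k*(k**2 + 6*k + 11)/(6*(k + 1)*(k + 2)*(k + 3)) with R(k) = B(k−1)f(k)/C(k) = k*(k + 4)*(k**2 + 6*k + 11)/18.
Δs = 3/(k**4 + 10*k**3 + 35*k**2 + 50*k + 24), as required.
Evaluate s at k=6 and k=1: 83/504 and 1/8; difference 5/126.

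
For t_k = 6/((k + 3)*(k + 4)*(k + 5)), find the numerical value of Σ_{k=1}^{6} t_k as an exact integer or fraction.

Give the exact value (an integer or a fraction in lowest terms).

Compute t_(k+1)/t_k: get (k + 3)/(k + 6).
Gosper form: A/B · C(k+1)/C(k) with A=k + 3, B=k + 6, C=1.
Key eq: (k + 3)·f(k+1) = (k + 5)·f(k) + (1).
From deg A=1, deg B=1, deg C=0: d=2.
A polynomial solution: f(k) = k*(k + 7)/24.
Get s_k = R·t_k = k*(k + 7)/(4*(k + 3)*(k + 4)) with R(k) = B(k−1)f(k)/C(k) = k*(k + 5)*(k + 7)/24.
s_(k+1) − s_k = 6/(k**3 + 12*k**2 + 47*k + 60) = t_k.
Telescoping: Σ = s_(7) − s_(1) = 49/220 − (1/10) = 27/220.

Σ = 27/220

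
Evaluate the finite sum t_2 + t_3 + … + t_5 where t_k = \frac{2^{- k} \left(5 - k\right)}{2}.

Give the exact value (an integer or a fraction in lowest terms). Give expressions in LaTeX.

t_(k+1)/t_k = (k - 4)/(2*(k - 5)).
Factor: A=1/2; B=1; C=k - 5.
Set up (1/2)·f(k+1) − (1)·f(k) − (k - 5) = 0.
Degrees (0,0,1) ⇒ d ≤ 1.
Coefficient equations give f(k) = -2*(k - 4).
Get s_k = R·t_k = (k - 4)/2**k with R(k) = B(k−1)f(k)/C(k) = -2*(k - 4)/(k - 5).
Check: Δs_k = (5 - k)/(2*2**k). ✓
Evaluate s at k=6 and k=2: 1/32 and -1/2; difference 17/32.

Σ = 17/32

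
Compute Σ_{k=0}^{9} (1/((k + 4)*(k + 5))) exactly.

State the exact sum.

Σ = 5/28

The ratio is (k + 4)/(k + 6).
So A=k + 4 and B=k + 6, with C=1.
Solve (k + 4)·f(k+1) − (k + 5)·f(k) = 1.
d = 1 from the (1,1,0) case.
Match coefficients ⇒ f(k) = k/4.
So s_k = (B(k−1)f/C)·t_k = (k*(k + 5)/4)·t_k = k/(4*(k + 4)).
Δs = 1/(k**2 + 9*k + 20), as required.
Evaluate s at k=10 and k=0: 5/28 and 0; difference 5/28.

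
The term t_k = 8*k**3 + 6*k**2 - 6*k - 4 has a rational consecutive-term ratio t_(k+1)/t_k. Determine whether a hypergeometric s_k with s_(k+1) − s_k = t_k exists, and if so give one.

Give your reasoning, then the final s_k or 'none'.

s_k = 2*k**2*(k**2 - k - 2)

t_(k+1)/t_k = (4*k**3 + 15*k**2 + 15*k + 2)/(4*k**3 + 3*k**2 - 3*k - 2).
Gosper form: A/B · C(k+1)/C(k) with A=1, B=1, C=k**3 + 3*k**2/4 - 3*k/4 - 1/2.
f must satisfy (1)·f(k+1) − (1)·f(k) = k**3 + 3*k**2/4 - 3*k/4 - 1/2.
From deg A=0, deg B=0, deg C=3: d=4.
Coefficient equations give f(k) = k**2*(k - 2)*(k + 1)/4.
So s_k = (B(k−1)f/C)·t_k = (k**2*(k - 2)/(4*k**2 - k - 2))·t_k = 2*k**2*(k**2 - k - 2).
Check: Δs_k = 8*k**3 + 6*k**2 - 6*k - 4. ✓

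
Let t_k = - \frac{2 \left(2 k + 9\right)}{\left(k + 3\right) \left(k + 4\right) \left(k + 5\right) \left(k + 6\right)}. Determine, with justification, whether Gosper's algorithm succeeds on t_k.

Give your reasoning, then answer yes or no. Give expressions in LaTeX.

r(k) = (k + 3)*(2*k + 11)/((k + 7)*(2*k + 9)) after simplifying.
So A=k + 3 and B=k + 7, with C=k + 9/2.
Need (k + 3)·f(k+1) − (k + 6)·f(k) = k + 9/2.
Degrees (1,1,1) ⇒ d ≤ 3.
Match coefficients ⇒ f(k) = k*(k + 4)*(k + 8)/30.
Get s_k = R·t_k = 2*k*(-k - 8)/(15*(k**2 + 8*k + 15)) with R(k) = B(k−1)f(k)/C(k) = k*(k + 4)*(k + 6)*(k + 8)/(15*(2*k + 9)).
Check: Δs_k = 2*(-2*k - 9)/(k**4 + 18*k**3 + 119*k**2 + 342*k + 360). ✓

Yes. s_k = \frac{2 k \left(- k - 8\right)}{15 \left(k^{2} + 8 k + 15\right)}.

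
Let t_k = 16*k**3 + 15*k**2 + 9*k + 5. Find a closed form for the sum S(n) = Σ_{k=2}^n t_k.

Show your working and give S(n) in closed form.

S(n) = 4*n**4 + 13*n**3 + 16*n**2 + 12*n - 45

The ratio is (16*k**3 + 63*k**2 + 87*k + 45)/(16*k**3 + 15*k**2 + 9*k + 5).
Take A(k)=1, B(k)=1, C(k)=k**3 + 15*k**2/16 + 9*k/16 + 5/16.
Key eq: (1)·f(k+1) = (1)·f(k) + (k**3 + 15*k**2/16 + 9*k/16 + 5/16).
d = 4 from the (0,0,3) case.
Coefficient equations give f(k) = k*(4*k**3 - 3*k**2 + k + 3)/16.
Certificate R = B(k−1)f/C = k*(4*k**3 - 3*k**2 + k + 3)/(16*k**3 + 15*k**2 + 9*k + 5) gives s_k = k*(4*k**3 - 3*k**2 + k + 3).
s_(k+1) − s_k = 16*k**3 + 15*k**2 + 9*k + 5 = t_k.
Σ_(k=2)^n t_k = s_(n+1) − s_(2) = (4*n**4 + 13*n**3 + 16*n**2 + 12*n + 5) − (50), i.e. 4*n**4 + 13*n**3 + 16*n**2 + 12*n - 45.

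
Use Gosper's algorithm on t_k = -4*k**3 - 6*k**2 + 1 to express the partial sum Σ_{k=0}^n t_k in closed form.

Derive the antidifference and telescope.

S(n) = -n**4 - 4*n**3 - 4*n**2 + 1

The ratio is (4*(k + 1)**3 + 6*(k + 1)**2 - 1)/(4*k**3 + 6*k**2 - 1).
Gosper form: A/B · C(k+1)/C(k) with A=1, B=1, C=k**3 + 3*k**2/2 - 1/4.
f must satisfy (1)·f(k+1) − (1)·f(k) = k**3 + 3*k**2/2 - 1/4.
Bound: deg f ≤ 4.
Match coefficients ⇒ f(k) = k**2*(k**2 - 2)/4.
R(k) = B(k−1)·f(k)/C(k) = k**2*(k**2 - 2)/((2*k + 1)*(2*k**2 + 2*k - 1)); s_k = R·t_k = k**2*(2 - k**2).
Δs = -4*k**3 - 6*k**2 + 1, as required.
s_(n+1) = -n**4 - 4*n**3 - 4*n**2 + 1 and s_(0) = 0, so S(n) = -n**4 - 4*n**3 - 4*n**2 + 1.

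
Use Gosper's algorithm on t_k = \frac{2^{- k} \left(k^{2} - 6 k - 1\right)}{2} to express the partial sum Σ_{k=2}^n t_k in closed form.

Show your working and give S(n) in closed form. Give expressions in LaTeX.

Ratio r(k) = (k**2 - 4*k - 6)/(2*(k**2 - 6*k - 1)).
Normal form (A,B,C) = (1/2, 1, k**2 - 6*k - 1).
f must satisfy (1/2)·f(k+1) − (1)·f(k) = k**2 - 6*k - 1.
deg f ≤ 2 (via 0,0,2).
Solve for f: f(k) = -2*(k**2 - 4*k - 4) (degree 2 ≤ 2).
Certificate R = B(k−1)f/C = -2*(k**2 - 4*k - 4)/(k**2 - 6*k - 1) gives s_k = (-k**2 + 4*k + 4)/2**k.
Verify: (k**2 - 6*k - 1)/(2*2**k) matches t_k.
Evaluate: s_(n+1) = 2**(-n - 1)*(-n**2 + 2*n + 7); subtract s_(2) = 2 ⇒ S(n) = 2**(-n - 1)*(-2**(n + 2) - n**2 + 2*n + 7).

S(n) = 2^{- n - 1} \left(- 2^{n + 2} - n^{2} + 2 n + 7\right)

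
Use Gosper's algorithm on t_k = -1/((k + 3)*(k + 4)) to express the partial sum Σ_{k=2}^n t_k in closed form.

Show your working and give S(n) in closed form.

Compute t_(k+1)/t_k: get (k + 3)/(k + 5).
Factor: A=k + 3; B=k + 5; C=1.
Need (k + 3)·f(k+1) − (k + 4)·f(k) = 1.
Degrees (1,1,0) ⇒ d ≤ 1.
A polynomial solution: f(k) = k/3.
Certificate R = B(k−1)f/C = k*(k + 4)/3 gives s_k = -k/(3*k + 9).
Δs = -1/(k**2 + 7*k + 12), as required.
s_(n+1) = (-n - 1)/(3*(n + 4)) and s_(2) = -2/15, so S(n) = (1 - n)/(5*(n + 4)).

S(n) = (1 - n)/(5*(n + 4))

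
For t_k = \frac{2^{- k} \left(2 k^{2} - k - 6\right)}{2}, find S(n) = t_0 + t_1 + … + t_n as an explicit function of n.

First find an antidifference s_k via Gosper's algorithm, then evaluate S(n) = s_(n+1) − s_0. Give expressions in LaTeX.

t_(k+1)/t_k = (k - 2*(k + 1)**2 + 7)/(2*(-2*k**2 + k + 6)).
Factor: A=1/2; B=1; C=k**2 - k/2 - 3.
Solve (1/2)·f(k+1) − (1)·f(k) = k**2 - k/2 - 3.
d = 2 from the (0,0,2) case.
Match coefficients ⇒ f(k) = -2*k**2 - 3*k + 1.
R(k) = B(k−1)·f(k)/C(k) = -2*(2*k**2 + 3*k - 1)/((k - 2)*(2*k + 3)); s_k = R·t_k = (-2*k**2 - 3*k + 1)/2**k.
Verify: (2*k**2 - k - 6)/(2*2**k) matches t_k.
Telescope: S(n) = s_(n+1) − s_(0) = 2**(-n - 1)*(-2*n**2 - 7*n - 4) − (1) = 2**(-n - 1)*(-2**(n + 1) - 2*n**2 - 7*n - 4).

S(n) = 2^{- n - 1} \left(- 2^{n + 1} - 2 n^{2} - 7 n - 4\right)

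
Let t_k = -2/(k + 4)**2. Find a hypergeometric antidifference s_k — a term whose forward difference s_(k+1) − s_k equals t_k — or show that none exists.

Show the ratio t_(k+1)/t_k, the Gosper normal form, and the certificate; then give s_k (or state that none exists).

none (Gosper's algorithm certifies no s_k)

Step 1: r(k) = (k + 4)**2/(k + 5)**2.
Factor: A=k**2 + 8*k + 16; B=k**2 + 10*k + 25; C=1.
Key eq: (k**2 + 8*k + 16)·f(k+1) = (k**2 + 8*k + 16)·f(k) + (1).
deg f ≤ 0 (via 2,2,0).
Put f(k) = c0: A·f(k+1) − B(k−1)·f(k) − C = -1; need -1 = 0 — inconsistent ⇒ no f, not summable.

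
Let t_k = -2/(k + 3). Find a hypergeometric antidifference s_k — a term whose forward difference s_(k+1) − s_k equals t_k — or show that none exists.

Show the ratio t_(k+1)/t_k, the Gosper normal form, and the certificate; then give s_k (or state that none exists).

not Gosper-summable; s_k does not exist

r(k) = (k + 3)/(k + 4) after simplifying.
So A=k + 3 and B=k + 4, with C=1.
Set up (k + 3)·f(k+1) − (k + 3)·f(k) − (1) = 0.
Degrees (1,1,0) ⇒ d ≤ 0.
f = c0 ⇒ A·f(k+1) − B(k−1)·f(k) − C = -1. The system {-1 = 0} is inconsistent; no antidifference.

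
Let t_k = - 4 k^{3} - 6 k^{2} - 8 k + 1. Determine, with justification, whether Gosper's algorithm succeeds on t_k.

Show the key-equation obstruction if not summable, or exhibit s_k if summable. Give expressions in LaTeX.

Yes. s_k = k \left(- k^{3} - 2 k + 4\right).

Ratio r(k) = (4*k**3 + 18*k**2 + 32*k + 17)/(4*k**3 + 6*k**2 + 8*k - 1).
A = 1, B = 1, C = k**3 + 3*k**2/2 + 2*k - 1/4.
Key eq: (1)·f(k+1) = (1)·f(k) + (k**3 + 3*k**2/2 + 2*k - 1/4).
deg f ≤ 4 (via 0,0,3).
Solve for f: f(k) = k*(k**3 + 2*k - 4)/4 (degree 4 ≤ 4).
Certificate R = B(k−1)f/C = k*(k**3 + 2*k - 4)/(4*k**3 + 6*k**2 + 8*k - 1) gives s_k = k*(-k**3 - 2*k + 4).
Check: Δs_k = -4*k**3 - 6*k**2 - 8*k + 1. ✓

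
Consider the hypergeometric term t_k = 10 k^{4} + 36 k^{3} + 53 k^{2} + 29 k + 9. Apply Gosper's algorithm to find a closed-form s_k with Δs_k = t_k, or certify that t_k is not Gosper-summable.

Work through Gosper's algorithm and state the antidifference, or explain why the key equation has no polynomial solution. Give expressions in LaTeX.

s_k = k \left(2 k^{4} + 4 k^{3} + 3 k^{2} - 3 k + 3\right)

Ratio r(k) = (10*k**4 + 76*k**3 + 221*k**2 + 283*k + 137)/(10*k**4 + 36*k**3 + 53*k**2 + 29*k + 9).
Gosper form: A/B · C(k+1)/C(k) with A=1, B=1, C=k**4 + 18*k**3/5 + 53*k**2/10 + 29*k/10 + 9/10.
Need (1)·f(k+1) − (1)·f(k) = k**4 + 18*k**3/5 + 53*k**2/10 + 29*k/10 + 9/10.
Degrees (0,0,4) ⇒ d ≤ 5.
Solve for f: f(k) = k*(2*k**4 + 4*k**3 + 3*k**2 - 3*k + 3)/10 (degree 5 ≤ 5).
R(k) = B(k−1)·f(k)/C(k) = k*(2*k**4 + 4*k**3 + 3*k**2 - 3*k + 3)/(10*k**4 + 36*k**3 + 53*k**2 + 29*k + 9); s_k = R·t_k = k*(2*k**4 + 4*k**3 + 3*k**2 - 3*k + 3).
Δs = 10*k**4 + 36*k**3 + 53*k**2 + 29*k + 9, as required.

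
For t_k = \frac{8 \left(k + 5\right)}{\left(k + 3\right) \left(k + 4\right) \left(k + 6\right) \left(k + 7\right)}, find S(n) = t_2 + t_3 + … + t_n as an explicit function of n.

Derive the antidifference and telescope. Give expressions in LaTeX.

The ratio is (k + 3)*(k + 6)**2/((k + 5)**2*(k + 8)).
A = k + 3, B = k + 8, C = k**2 + 10*k + 25.
Key eq: (k + 3)·f(k+1) = (k + 7)·f(k) + (k**2 + 10*k + 25).
deg f ≤ 4 (via 1,1,2).
Solve for f: f(k) = k*(k + 4)*(k + 5)*(k + 9)/36 (degree 4 ≤ 4).
R(k) = B(k−1)·f(k)/C(k) = k*(k + 4)*(k + 7)*(k + 9)/(36*(k + 5)); s_k = R·t_k = 2*k*(k + 9)/(9*(k**2 + 9*k + 18)).
Verify: 8*(k + 5)/(k**4 + 20*k**3 + 145*k**2 + 450*k + 504) matches t_k.
Telescope: S(n) = s_(n+1) − s_(2) = 2*(n**2 + 11*n + 10)/(9*(n**2 + 11*n + 28)) − (11/90) = (n**2 + 11*n - 12)/(10*(n**2 + 11*n + 28)).

S(n) = \frac{n^{2} + 11 n - 12}{10 \left(n^{2} + 11 n + 28\right)}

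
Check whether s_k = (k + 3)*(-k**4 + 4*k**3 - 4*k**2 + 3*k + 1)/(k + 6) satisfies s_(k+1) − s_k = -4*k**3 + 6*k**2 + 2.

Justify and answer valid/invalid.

Invalid: residual 3*(3*k**4 + 22*k**3 - 40*k**2 + k - 11)/(k**2 + 13*k + 42) ≠ 0.

s_(k+1) = (-k**5 - 4*k**4 + 2*k**3 + 11*k**2 + 15*k + 12)/(k + 7)
s_(k+1) − s_k = (-4*k**5 - 37*k**4 - 24*k**3 + 134*k**2 + 29*k + 51)/(k**2 + 13*k + 42)
(s_(k+1) − s_k) − t_k = 3*(3*k**4 + 22*k**3 - 40*k**2 + k - 11)/(k**2 + 13*k + 42)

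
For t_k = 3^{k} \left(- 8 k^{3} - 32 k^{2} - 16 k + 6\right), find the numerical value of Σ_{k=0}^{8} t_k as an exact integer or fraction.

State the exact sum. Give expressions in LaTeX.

t_(k+1)/t_k = 3*(4*k**3 + 28*k**2 + 52*k + 25)/(4*k**3 + 16*k**2 + 8*k - 3).
Take A(k)=3, B(k)=1, C(k)=k**3 + 4*k**2 + 2*k - 3/4.
Need (3)·f(k+1) − (1)·f(k) = k**3 + 4*k**2 + 2*k - 3/4.
d = 3 from the (0,0,3) case.
Match coefficients ⇒ f(k) = k*(2*k**2 - k - 2)/4.
So s_k = (B(k−1)f/C)·t_k = (k*(2*k**2 - k - 2)/(4*k**3 + 16*k**2 + 8*k - 3))·t_k = 2*3**k*k*(-2*k**2 + k + 2).
Verify: 3**k*(-8*k**3 - 32*k**2 - 16*k + 6) matches t_k.
Telescoping: Σ = s_(9) − s_(0) = -53498394 − (0) = -53498394.

Σ = -53498394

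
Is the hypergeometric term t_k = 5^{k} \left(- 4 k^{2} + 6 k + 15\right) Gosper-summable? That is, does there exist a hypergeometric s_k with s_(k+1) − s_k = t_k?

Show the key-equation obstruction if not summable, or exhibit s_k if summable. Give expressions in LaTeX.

Yes. s_k = 5^{k} k \left(4 - k\right).

t_(k+1)/t_k = 5*(4*k**2 + 2*k - 17)/(4*k**2 - 6*k - 15).
So A=5 and B=1, with C=k**2 - 3*k/2 - 15/4.
Solve (5)·f(k+1) − (1)·f(k) = k**2 - 3*k/2 - 15/4.
Degrees (0,0,2) ⇒ d ≤ 2.
Coefficient equations give f(k) = k*(k - 4)/4.
Then R = B(k−1)f/C = k*(k - 4)/(4*k**2 - 6*k - 15), so s_k = R(k)·t_k = 5**k*k*(4 - k).
s_(k+1) − s_k = 5**k*(-4*k**2 + 6*k + 15) = t_k.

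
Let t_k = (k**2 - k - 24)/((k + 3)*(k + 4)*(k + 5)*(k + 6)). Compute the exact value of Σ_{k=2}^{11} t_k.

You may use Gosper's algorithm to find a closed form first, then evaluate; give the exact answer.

r(k) = (k + 3)*(k - (k + 1)**2 + 25)/((k + 7)*(-k**2 + k + 24)) after simplifying.
So A=k + 3 and B=k + 7, with C=k**2 - k - 24.
Solve (k + 3)·f(k+1) − (k + 6)·f(k) = k**2 - k - 24.
d = 3 from the (1,1,2) case.
Solve for f: f(k) = -k*(k + 4)*(k + 23)/15 (degree 3 ≤ 3).
Get s_k = R·t_k = k*(-k - 23)/(15*(k**2 + 8*k + 15)) with R(k) = B(k−1)f(k)/C(k) = -k*(k + 4)*(k + 6)*(k + 23)/(15*(k**2 - k - 24)).
s_(k+1) − s_k = (k**2 - k - 24)/(k**4 + 18*k**3 + 119*k**2 + 342*k + 360) = t_k.
Sum = s_(12) − s_(2); s_(12) = -28/255, s_(2) = -2/21 ⇒ -26/1785.

Σ = -26/1785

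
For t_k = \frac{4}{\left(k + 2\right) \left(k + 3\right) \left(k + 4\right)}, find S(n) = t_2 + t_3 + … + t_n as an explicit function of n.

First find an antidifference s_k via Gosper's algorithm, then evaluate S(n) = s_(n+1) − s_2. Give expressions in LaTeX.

Ratio r(k) = (k + 2)/(k + 5).
A = k + 2, B = k + 5, C = 1.
Need (k + 2)·f(k+1) − (k + 4)·f(k) = 1.
Bound: deg f ≤ 2.
Solving with deg f ≤ 2: f(k) = k*(k + 5)/12.
So s_k = (B(k−1)f/C)·t_k = (k*(k + 4)*(k + 5)/12)·t_k = k*(k + 5)/(3*(k + 2)*(k + 3)).
Δs = 4/(k**3 + 9*k**2 + 26*k + 24), as required.
Telescope: S(n) = s_(n+1) − s_(2) = (n**2 + 7*n + 6)/(3*(n**2 + 7*n + 12)) − (7/30) = (n**2 + 7*n - 8)/(10*(n**2 + 7*n + 12)).

S(n) = \frac{n^{2} + 7 n - 8}{10 \left(n^{2} + 7 n + 12\right)}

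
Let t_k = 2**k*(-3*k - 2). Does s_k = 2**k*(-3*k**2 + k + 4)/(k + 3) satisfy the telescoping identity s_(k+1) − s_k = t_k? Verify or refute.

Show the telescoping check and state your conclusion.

Invalid: residual 2**(k + 1)*(3*k**2 + 8*k + 10)/(k**2 + 7*k + 12) ≠ 0.

s_(k+1) = 2**(k + 1)*(k - 3*(k + 1)**2 + 5)/(k + 4)
s_(k+1) − s_k = 2**k*(-3*k**3 - 17*k**2 - 34*k - 4)/(k**2 + 7*k + 12)
(s_(k+1) − s_k) − t_k = 2**(k + 1)*(3*k**2 + 8*k + 10)/(k**2 + 7*k + 12)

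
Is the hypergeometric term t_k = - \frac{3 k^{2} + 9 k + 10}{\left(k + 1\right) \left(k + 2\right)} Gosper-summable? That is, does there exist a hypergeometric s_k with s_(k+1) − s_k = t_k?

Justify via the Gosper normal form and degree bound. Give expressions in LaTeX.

Yes. s_k = \frac{k \left(- 3 k - 7\right)}{k + 1}.

Ratio r(k) = (k + 1)*(9*k + 3*(k + 1)**2 + 19)/((k + 3)*(3*k**2 + 9*k + 10)).
Take A(k)=k + 1, B(k)=k + 3, C(k)=k**2 + 3*k + 10/3.
Solve (k + 1)·f(k+1) − (k + 2)·f(k) = k**2 + 3*k + 10/3.
Bound: deg f ≤ 2.
Match coefficients ⇒ f(k) = k*(3*k + 7)/3.
So s_k = (B(k−1)f/C)·t_k = (k*(k + 2)*(3*k + 7)/(3*k**2 + 9*k + 10))·t_k = k*(-3*k - 7)/(k + 1).
Check: Δs_k = (-3*k**2 - 9*k - 10)/(k**2 + 3*k + 2). ✓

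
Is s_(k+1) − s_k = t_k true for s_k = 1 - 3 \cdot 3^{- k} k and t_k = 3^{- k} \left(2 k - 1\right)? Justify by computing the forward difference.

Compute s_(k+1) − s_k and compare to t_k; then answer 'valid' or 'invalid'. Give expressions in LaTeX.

s_(k+1) = (3**k - k - 1)/3**k
s_(k+1) − s_k = (2*k - 1)/3**k
(s_(k+1) − s_k) − t_k = 0

Valid — Δs_k = t_k.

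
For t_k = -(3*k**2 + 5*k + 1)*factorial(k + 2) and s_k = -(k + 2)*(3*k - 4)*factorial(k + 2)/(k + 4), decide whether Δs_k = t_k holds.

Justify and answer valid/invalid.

Invalid: residual 2*(3*k**3 + 17*k**2 + 18*k + 8)*factorial(k + 2)/((k + 4)*(k + 5)) ≠ 0.

s_(k+1) = -(k + 3)*(3*k - 1)*factorial(k + 3)/(k + 5)
s_(k+1) − s_k = -(3*k**4 + 26*k**3 + 72*k**2 + 73*k + 4)*factorial(k + 2)/((k + 4)*(k + 5))
(s_(k+1) − s_k) − t_k = 2*(3*k**3 + 17*k**2 + 18*k + 8)*factorial(k + 2)/((k + 4)*(k + 5))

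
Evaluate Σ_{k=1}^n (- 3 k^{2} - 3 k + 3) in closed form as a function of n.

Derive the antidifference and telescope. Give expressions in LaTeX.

S(n) = n \left(- n^{2} - 3 n + 1\right)

The ratio is (k + (k + 1)**2)/(k**2 + k - 1).
Gosper form: A/B · C(k+1)/C(k) with A=1, B=1, C=k**2 + k - 1.
f must satisfy (1)·f(k+1) − (1)·f(k) = k**2 + k - 1.
From deg A=0, deg B=0, deg C=2: d=3.
Coefficient equations give f(k) = k*(k - 2)*(k + 2)/3.
R(k) = B(k−1)·f(k)/C(k) = k*(k - 2)*(k + 2)/(3*(k**2 + k - 1)); s_k = R·t_k = k*(4 - k**2).
Verify: -3*k**2 - 3*k + 3 matches t_k.
Σ_(k=1)^n t_k = s_(n+1) − s_(1) = (-n**3 - 3*n**2 + n + 3) − (3), i.e. n*(-n**2 - 3*n + 1).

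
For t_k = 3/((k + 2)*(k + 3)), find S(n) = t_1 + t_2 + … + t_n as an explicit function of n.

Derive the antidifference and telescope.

Ratio r(k) = (k + 2)/(k + 4).
So A=k + 2 and B=k + 4, with C=1.
Solve (k + 2)·f(k+1) − (k + 3)·f(k) = 1.
From deg A=1, deg B=1, deg C=0: d=1.
Match coefficients ⇒ f(k) = k/2.
Then R = B(k−1)f/C = k*(k + 3)/2, so s_k = R(k)·t_k = 3*k/(2*(k + 2)).
Check: Δs_k = 3/(k**2 + 5*k + 6). ✓
Telescope: S(n) = s_(n+1) − s_(1) = 3*(n + 1)/(2*(n + 3)) − (1/2) = n/(n + 3).

S(n) = n/(n + 3)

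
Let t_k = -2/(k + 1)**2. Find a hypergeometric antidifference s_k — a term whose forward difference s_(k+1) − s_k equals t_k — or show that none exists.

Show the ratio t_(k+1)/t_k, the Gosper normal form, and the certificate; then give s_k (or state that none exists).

none (Gosper's algorithm certifies no s_k)

Ratio r(k) = (k + 1)**2/(k + 2)**2.
A = k**2 + 2*k + 1, B = k**2 + 4*k + 4, C = 1.
f must satisfy (k**2 + 2*k + 1)·f(k+1) − (k**2 + 2*k + 1)·f(k) = 1.
Degrees (2,2,0) ⇒ d ≤ 0.
f = c0 ⇒ A·f(k+1) − B(k−1)·f(k) − C = -1. The system {-1 = 0} is inconsistent; no antidifference.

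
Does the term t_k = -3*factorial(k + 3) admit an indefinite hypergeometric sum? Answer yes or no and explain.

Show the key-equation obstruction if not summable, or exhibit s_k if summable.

Ratio r(k) = k + 4.
Normal form (A,B,C) = (k + 4, 1, 1).
Need (k + 4)·f(k+1) − (1)·f(k) = 1.
Degrees (1,0,0) ⇒ d ≤ -1.
Negative degree bound (-1): no f exists, t_k not Gosper-summable.

No — key equation has no polynomial f.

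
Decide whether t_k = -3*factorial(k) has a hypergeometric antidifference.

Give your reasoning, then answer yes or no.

Step 1: r(k) = k + 1.
A = k + 1, B = 1, C = 1.
Set up (k + 1)·f(k+1) − (1)·f(k) − (1) = 0.
Bound: deg f ≤ -1.
d = -1 < 0 ⇒ no nonzero polynomial f; not summable.

No — negative degree bound, so no certificate f.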